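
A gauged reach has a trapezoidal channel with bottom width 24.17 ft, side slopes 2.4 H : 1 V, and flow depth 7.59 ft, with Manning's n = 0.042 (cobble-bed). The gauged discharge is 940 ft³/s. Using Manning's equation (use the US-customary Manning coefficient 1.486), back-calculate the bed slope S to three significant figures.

A = (b + z·y)·y = (24.17 + 2.4×7.59)×7.59 = 321.7 ft²
P = b + 2y√(1+z²) = 24.17 + 2×7.59×√(1+2.4²) = 63.64 ft
R = A/P = 321.7/63.64 = 5.055 ft
S = (Q·n / (1.486·A·R^(2/3)))² = (940×0.042 / (1.486×321.7×2.946))² = 0.0007861

0.000786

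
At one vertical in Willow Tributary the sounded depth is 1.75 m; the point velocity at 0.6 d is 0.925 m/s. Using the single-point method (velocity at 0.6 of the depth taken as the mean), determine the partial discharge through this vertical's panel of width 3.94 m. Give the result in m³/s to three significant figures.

6.38 m³/s

v̄ = v₀.₆ = 0.925 m/s
q = v̄ × d × w = 0.9250 × 1.75 × 3.94 = 6.378 m³/s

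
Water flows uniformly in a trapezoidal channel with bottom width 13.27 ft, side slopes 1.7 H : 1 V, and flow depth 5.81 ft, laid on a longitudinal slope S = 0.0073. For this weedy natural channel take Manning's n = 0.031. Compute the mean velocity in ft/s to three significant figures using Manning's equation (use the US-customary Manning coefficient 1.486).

A = (b + z·y)·y = (13.27 + 1.7×5.81)×5.81 = 134.5 ft²
P = b + 2y√(1+z²) = 13.27 + 2×5.81×√(1+1.7²) = 36.19 ft
R = A/P = 134.5/36.19 = 3.716 ft
Q = (1.486/n)·A·R^(2/3)·S^(1/2) = (1.486/0.031) × 134.5 × 3.716^(2/3) × 0.0073^(1/2) = 1321 ft³/s
V = Q/A = 1321/134.5 = 9.826 ft/s

9.83 ft/s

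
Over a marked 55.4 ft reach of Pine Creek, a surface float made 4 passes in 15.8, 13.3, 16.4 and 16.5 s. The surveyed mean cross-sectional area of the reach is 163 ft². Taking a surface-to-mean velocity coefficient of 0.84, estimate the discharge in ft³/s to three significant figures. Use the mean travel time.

t̄ = (15.8 + 13.3 + 16.4 + 16.5) / 4 = 15.5 s
v_surface = L / t̄ = 55.4 / 15.5 = 3.574 ft/s
v_mean = 0.84 × 3.574 = 3.002 ft/s
Q = A × v_mean = 163 × 3.002 = 489.4 ft³/s

489 ft³/s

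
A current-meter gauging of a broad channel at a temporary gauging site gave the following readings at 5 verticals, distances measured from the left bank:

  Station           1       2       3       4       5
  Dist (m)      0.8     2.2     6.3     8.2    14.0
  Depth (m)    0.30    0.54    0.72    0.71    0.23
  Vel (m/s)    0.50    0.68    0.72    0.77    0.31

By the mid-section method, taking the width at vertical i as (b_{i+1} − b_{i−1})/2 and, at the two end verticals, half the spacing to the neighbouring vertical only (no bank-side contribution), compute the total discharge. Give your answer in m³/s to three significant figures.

4.98 m³/s

w_1 = (2.2 − 0.8)/2 = 0.7 m; q_1 = 0.50 × 0.30 × 0.7 = 0.1050 m³/s
w_2 = (6.3 − 0.8)/2 = 2.75 m; q_2 = 0.68 × 0.54 × 2.75 = 1.010 m³/s
w_3 = (8.2 − 2.2)/2 = 3 m; q_3 = 0.72 × 0.72 × 3 = 1.555 m³/s
w_4 = (14.0 − 6.3)/2 = 3.85 m; q_4 = 0.77 × 0.71 × 3.85 = 2.105 m³/s
w_5 = (14.0 − 8.2)/2 = 2.9 m; q_5 = 0.31 × 0.23 × 2.9 = 0.2068 m³/s
Q = Σ qᵢ = 4.982 m³/s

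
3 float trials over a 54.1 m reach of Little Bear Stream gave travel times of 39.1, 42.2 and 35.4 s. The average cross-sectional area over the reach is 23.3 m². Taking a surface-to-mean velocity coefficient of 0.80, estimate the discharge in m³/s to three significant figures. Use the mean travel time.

t̄ = (39.1 + 42.2 + 35.4) / 3 = 38.9 s
v_surface = L / t̄ = 54.1 / 38.9 = 1.391 m/s
v_mean = 0.80 × 1.391 = 1.113 m/s
Q = A × v_mean = 23.3 × 1.113 = 25.92 m³/s

25.9 m³/s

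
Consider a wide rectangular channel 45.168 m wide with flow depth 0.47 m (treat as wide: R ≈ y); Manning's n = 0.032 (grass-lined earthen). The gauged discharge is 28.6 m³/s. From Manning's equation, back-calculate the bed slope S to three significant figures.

A = b·y = 45.168 × 0.47 = 21.23 m²
Wide channel: R ≈ y = 0.47 m
S = (Q·n / (1·A·R^(2/3)))² = (28.6×0.032 / (1×21.23×0.6045))² = 0.005086

0.00509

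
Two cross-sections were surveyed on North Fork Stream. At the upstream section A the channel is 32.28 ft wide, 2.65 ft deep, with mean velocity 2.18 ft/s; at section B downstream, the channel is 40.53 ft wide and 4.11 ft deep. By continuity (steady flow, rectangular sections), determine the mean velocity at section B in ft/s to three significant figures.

1.12 ft/s

Q = A₁V₁ = (32.28×2.65) × 2.18 = 186.5 ft³/s
A₂ = 40.53 × 4.11 = 166.6 ft²
V₂ = Q/A₂ = 186.5/166.6 = 1.119 ft/s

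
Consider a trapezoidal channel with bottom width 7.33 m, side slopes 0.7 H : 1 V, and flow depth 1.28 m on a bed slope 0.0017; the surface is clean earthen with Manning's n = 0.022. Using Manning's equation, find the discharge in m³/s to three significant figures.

19.8 m³/s

A = (b + z·y)·y = (7.33 + 0.7×1.28)×1.28 = 10.53 m²
P = b + 2y√(1+z²) = 7.33 + 2×1.28×√(1+0.7²) = 10.45 m
R = A/P = 10.53/10.45 = 1.007 m
Q = (1/n)·A·R^(2/3)·S^(1/2) = (1/0.022) × 10.53 × 1.007^(2/3) × 0.0017^(1/2) = 19.83 m³/s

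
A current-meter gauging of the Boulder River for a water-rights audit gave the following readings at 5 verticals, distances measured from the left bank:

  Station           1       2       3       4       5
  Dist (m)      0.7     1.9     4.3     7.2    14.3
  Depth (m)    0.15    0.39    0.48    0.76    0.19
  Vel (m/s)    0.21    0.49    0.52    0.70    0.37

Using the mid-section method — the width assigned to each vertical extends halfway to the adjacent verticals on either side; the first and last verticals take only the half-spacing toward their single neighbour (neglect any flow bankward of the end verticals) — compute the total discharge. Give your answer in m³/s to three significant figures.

3.93 m³/s

w_1 = (1.9 − 0.7)/2 = 0.6 m; q_1 = 0.21 × 0.15 × 0.6 = 0.01890 m³/s
w_2 = (4.3 − 0.7)/2 = 1.8 m; q_2 = 0.49 × 0.39 × 1.8 = 0.3440 m³/s
w_3 = (7.2 − 1.9)/2 = 2.65 m; q_3 = 0.52 × 0.48 × 2.65 = 0.6614 m³/s
w_4 = (14.3 − 4.3)/2 = 5 m; q_4 = 0.70 × 0.76 × 5 = 2.660 m³/s
w_5 = (14.3 − 7.2)/2 = 3.55 m; q_5 = 0.37 × 0.19 × 3.55 = 0.2496 m³/s
Q = Σ qᵢ = 3.934 m³/s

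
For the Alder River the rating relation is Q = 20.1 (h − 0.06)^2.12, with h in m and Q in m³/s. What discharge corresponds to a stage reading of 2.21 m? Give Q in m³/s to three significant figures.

102 m³/s

Q = 20.1 × (2.21 − 0.06)^2.12 = 20.1 × 2.15^2.12 = 101.9 m³/s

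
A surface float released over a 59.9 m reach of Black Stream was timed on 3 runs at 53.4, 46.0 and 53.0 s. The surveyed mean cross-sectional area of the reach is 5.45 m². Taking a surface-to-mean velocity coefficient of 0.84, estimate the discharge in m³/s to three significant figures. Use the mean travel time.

t̄ = (53.4 + 46.0 + 53.0) / 3 = 50.8 s
v_surface = L / t̄ = 59.9 / 50.8 = 1.179 m/s
v_mean = 0.84 × 1.179 = 0.9905 m/s
Q = A × v_mean = 5.45 × 0.9905 = 5.398 m³/s

5.40 m³/s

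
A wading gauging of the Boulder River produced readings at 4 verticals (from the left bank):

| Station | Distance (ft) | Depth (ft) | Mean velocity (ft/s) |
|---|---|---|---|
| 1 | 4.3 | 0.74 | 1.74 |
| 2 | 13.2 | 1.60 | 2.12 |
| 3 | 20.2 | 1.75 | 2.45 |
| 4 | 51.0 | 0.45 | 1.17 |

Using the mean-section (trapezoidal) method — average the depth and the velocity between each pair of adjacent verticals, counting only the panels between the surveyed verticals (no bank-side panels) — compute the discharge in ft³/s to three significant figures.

108 ft³/s

Panel 1-2: Δb = 8.9 ft, d̄ = (0.74+1.60)/2 = 1.17, v̄ = (1.74+2.12)/2 = 1.93 → q = 8.9×1.17×1.93 = 20.10 ft³/s
Panel 2-3: Δb = 7 ft, d̄ = (1.60+1.75)/2 = 1.675, v̄ = (2.12+2.45)/2 = 2.285 → q = 7×1.675×2.285 = 26.79 ft³/s
Panel 3-4: Δb = 30.8 ft, d̄ = (1.75+0.45)/2 = 1.1, v̄ = (2.45+1.17)/2 = 1.81 → q = 30.8×1.1×1.81 = 61.32 ft³/s
Q = Σ q = 108.2 ft³/s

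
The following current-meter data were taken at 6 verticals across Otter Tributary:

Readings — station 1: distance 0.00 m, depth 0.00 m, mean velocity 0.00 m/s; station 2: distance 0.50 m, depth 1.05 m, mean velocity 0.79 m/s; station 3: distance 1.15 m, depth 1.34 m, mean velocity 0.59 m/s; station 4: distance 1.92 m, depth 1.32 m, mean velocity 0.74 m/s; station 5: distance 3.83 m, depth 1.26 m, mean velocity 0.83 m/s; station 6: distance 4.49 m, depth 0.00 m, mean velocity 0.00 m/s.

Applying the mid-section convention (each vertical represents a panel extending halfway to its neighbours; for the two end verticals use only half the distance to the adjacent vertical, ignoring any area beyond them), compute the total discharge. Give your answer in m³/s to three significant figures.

3.69 m³/s

w_2 = (1.15 − 0.00)/2 = 0.575 m; q_2 = 0.79 × 1.05 × 0.575 = 0.4770 m³/s
w_3 = (1.92 − 0.50)/2 = 0.71 m; q_3 = 0.59 × 1.34 × 0.71 = 0.5613 m³/s
w_4 = (3.83 − 1.15)/2 = 1.34 m; q_4 = 0.74 × 1.32 × 1.34 = 1.309 m³/s
w_5 = (4.49 − 1.92)/2 = 1.285 m; q_5 = 0.83 × 1.26 × 1.285 = 1.344 m³/s
Stations 1, 6 contribute zero (depth or velocity is 0).
Q = Σ qᵢ = 3.691 m³/s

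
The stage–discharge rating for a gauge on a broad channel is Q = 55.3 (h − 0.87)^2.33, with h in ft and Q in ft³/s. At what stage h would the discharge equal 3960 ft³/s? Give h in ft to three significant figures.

7.12 ft

h − h₀ = (Q/C)^(1/b) = (3960/55.3)^(1/2.33) = 6.254 ft
h = 0.87 + 6.254 = 7.124 ft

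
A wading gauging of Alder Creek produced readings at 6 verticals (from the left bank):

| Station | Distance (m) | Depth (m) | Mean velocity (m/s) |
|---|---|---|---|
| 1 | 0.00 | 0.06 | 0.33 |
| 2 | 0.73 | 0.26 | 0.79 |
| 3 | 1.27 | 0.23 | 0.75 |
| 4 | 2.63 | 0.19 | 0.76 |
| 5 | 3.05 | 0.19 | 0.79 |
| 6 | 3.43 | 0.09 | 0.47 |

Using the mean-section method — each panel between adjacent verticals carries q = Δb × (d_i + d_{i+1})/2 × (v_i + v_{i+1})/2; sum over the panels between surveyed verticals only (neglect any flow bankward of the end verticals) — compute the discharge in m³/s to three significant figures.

0.478 m³/s

Panel 1-2: Δb = 0.73 m, d̄ = (0.06+0.26)/2 = 0.16, v̄ = (0.33+0.79)/2 = 0.56 → q = 0.73×0.16×0.56 = 0.06541 m³/s
Panel 2-3: Δb = 0.54 m, d̄ = (0.26+0.23)/2 = 0.245, v̄ = (0.79+0.75)/2 = 0.77 → q = 0.54×0.245×0.77 = 0.1019 m³/s
Panel 3-4: Δb = 1.36 m, d̄ = (0.23+0.19)/2 = 0.21, v̄ = (0.75+0.76)/2 = 0.755 → q = 1.36×0.21×0.755 = 0.2156 m³/s
Panel 4-5: Δb = 0.42 m, d̄ = (0.19+0.19)/2 = 0.19, v̄ = (0.76+0.79)/2 = 0.775 → q = 0.42×0.19×0.775 = 0.06185 m³/s
Panel 5-6: Δb = 0.38 m, d̄ = (0.19+0.09)/2 = 0.14, v̄ = (0.79+0.47)/2 = 0.63 → q = 0.38×0.14×0.63 = 0.03352 m³/s
Q = Σ q = 0.4783 m³/s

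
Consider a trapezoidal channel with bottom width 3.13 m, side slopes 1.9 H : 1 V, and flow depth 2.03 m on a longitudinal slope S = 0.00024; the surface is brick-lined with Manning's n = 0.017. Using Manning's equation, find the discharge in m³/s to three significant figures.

14.6 m³/s

A = (b + z·y)·y = (3.13 + 1.9×2.03)×2.03 = 14.18 m²
P = b + 2y√(1+z²) = 3.13 + 2×2.03×√(1+1.9²) = 11.85 m
R = A/P = 14.18/11.85 = 1.197 m
Q = (1/n)·A·R^(2/3)·S^(1/2) = (1/0.017) × 14.18 × 1.197^(2/3) × 0.00024^(1/2) = 14.57 m³/s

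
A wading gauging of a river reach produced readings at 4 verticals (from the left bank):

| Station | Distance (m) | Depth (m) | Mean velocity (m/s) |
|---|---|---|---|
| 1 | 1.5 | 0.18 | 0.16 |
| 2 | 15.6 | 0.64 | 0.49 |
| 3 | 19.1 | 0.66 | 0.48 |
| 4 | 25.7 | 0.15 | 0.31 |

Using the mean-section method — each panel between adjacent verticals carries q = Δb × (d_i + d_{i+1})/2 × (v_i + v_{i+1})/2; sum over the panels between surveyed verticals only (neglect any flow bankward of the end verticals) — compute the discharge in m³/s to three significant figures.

4.04 m³/s

Panel 1-2: Δb = 14.1 m, d̄ = (0.18+0.64)/2 = 0.41, v̄ = (0.16+0.49)/2 = 0.325 → q = 14.1×0.41×0.325 = 1.879 m³/s
Panel 2-3: Δb = 3.5 m, d̄ = (0.64+0.66)/2 = 0.65, v̄ = (0.49+0.48)/2 = 0.485 → q = 3.5×0.65×0.485 = 1.103 m³/s
Panel 3-4: Δb = 6.6 m, d̄ = (0.66+0.15)/2 = 0.405, v̄ = (0.48+0.31)/2 = 0.395 → q = 6.6×0.405×0.395 = 1.056 m³/s
Q = Σ q = 4.038 m³/s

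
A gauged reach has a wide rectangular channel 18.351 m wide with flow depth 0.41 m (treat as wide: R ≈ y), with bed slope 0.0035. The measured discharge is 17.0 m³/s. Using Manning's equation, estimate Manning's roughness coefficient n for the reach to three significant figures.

A = b·y = 18.351 × 0.41 = 7.524 m²
Wide channel: R ≈ y = 0.41 m
n = (1/Q)·A·R^(2/3)·S^(1/2) = (1/17.0) × 7.524 × 0.5519 × 0.05916 = 0.01445

0.0145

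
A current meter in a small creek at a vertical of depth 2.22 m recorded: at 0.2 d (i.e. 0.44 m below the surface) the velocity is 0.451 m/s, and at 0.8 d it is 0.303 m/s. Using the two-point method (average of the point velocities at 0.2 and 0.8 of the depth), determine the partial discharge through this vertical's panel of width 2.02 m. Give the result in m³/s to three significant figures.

v̄ = (0.451 + 0.303) / 2 = 0.3770 m/s
q = v̄ × d × w = 0.3770 × 2.22 × 2.02 = 1.691 m³/s

1.69 m³/s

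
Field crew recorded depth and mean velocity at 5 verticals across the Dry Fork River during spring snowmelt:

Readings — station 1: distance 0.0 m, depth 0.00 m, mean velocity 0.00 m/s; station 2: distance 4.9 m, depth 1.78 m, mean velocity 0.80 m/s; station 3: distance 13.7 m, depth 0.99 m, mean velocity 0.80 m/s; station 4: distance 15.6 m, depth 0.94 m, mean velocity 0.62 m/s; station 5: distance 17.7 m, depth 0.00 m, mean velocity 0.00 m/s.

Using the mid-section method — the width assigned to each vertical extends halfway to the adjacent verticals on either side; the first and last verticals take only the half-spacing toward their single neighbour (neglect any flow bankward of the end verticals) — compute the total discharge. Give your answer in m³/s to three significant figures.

15.2 m³/s

w_2 = (13.7 − 0.0)/2 = 6.85 m; q_2 = 0.80 × 1.78 × 6.85 = 9.754 m³/s
w_3 = (15.6 − 4.9)/2 = 5.35 m; q_3 = 0.80 × 0.99 × 5.35 = 4.237 m³/s
w_4 = (17.7 − 13.7)/2 = 2 m; q_4 = 0.62 × 0.94 × 2 = 1.166 m³/s
Stations 1, 5 contribute zero (depth or velocity is 0).
Q = Σ qᵢ = 15.16 m³/s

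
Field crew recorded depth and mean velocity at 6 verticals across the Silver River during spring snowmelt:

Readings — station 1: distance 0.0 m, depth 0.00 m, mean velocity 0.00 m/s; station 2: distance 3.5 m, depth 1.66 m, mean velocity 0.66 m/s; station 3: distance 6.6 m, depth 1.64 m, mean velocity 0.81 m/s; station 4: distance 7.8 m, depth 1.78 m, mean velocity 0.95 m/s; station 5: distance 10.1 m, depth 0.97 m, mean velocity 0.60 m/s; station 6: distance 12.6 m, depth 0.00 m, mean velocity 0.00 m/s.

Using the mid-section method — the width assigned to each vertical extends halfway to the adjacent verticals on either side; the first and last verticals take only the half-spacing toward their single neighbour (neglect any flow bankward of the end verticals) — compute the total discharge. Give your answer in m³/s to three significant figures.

w_2 = (6.6 − 0.0)/2 = 3.3 m; q_2 = 0.66 × 1.66 × 3.3 = 3.615 m³/s
w_3 = (7.8 − 3.5)/2 = 2.15 m; q_3 = 0.81 × 1.64 × 2.15 = 2.856 m³/s
w_4 = (10.1 − 6.6)/2 = 1.75 m; q_4 = 0.95 × 1.78 × 1.75 = 2.959 m³/s
w_5 = (12.6 − 7.8)/2 = 2.4 m; q_5 = 0.60 × 0.97 × 2.4 = 1.397 m³/s
Stations 1, 6 contribute zero (depth or velocity is 0).
Q = Σ qᵢ = 10.83 m³/s

10.8 m³/s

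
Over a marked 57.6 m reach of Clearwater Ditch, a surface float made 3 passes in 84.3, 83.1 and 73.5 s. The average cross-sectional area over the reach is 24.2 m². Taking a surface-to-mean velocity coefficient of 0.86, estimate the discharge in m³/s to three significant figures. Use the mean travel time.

14.9 m³/s

t̄ = (84.3 + 83.1 + 73.5) / 3 = 80.3 s
v_surface = L / t̄ = 57.6 / 80.3 = 0.7173 m/s
v_mean = 0.86 × 0.7173 = 0.6169 m/s
Q = A × v_mean = 24.2 × 0.6169 = 14.93 m³/s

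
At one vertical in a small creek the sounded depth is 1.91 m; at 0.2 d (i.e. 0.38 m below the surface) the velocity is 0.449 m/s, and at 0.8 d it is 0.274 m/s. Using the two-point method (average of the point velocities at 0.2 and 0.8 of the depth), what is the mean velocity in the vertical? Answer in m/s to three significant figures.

0.362 m/s

v̄ = (0.449 + 0.274) / 2 = 0.3615 m/s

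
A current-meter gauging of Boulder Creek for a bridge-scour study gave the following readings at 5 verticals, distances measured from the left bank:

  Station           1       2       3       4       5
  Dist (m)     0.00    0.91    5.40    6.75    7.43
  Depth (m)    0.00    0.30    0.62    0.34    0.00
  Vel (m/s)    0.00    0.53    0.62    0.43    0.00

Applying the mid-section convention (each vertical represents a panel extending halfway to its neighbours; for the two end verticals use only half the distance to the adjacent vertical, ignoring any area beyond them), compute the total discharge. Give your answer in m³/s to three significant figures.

w_2 = (5.40 − 0.00)/2 = 2.7 m; q_2 = 0.53 × 0.30 × 2.7 = 0.4293 m³/s
w_3 = (6.75 − 0.91)/2 = 2.92 m; q_3 = 0.62 × 0.62 × 2.92 = 1.122 m³/s
w_4 = (7.43 − 5.40)/2 = 1.015 m; q_4 = 0.43 × 0.34 × 1.015 = 0.1484 m³/s
Stations 1, 5 contribute zero (depth or velocity is 0).
Q = Σ qᵢ = 1.700 m³/s

1.70 m³/s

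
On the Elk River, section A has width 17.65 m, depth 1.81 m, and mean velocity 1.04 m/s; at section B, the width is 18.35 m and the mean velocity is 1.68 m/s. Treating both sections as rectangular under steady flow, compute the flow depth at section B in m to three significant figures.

Q = A₁V₁ = (17.65×1.81) × 1.04 = 33.22 m³/s
d₂ = Q/(b₂ V₂) = 33.22/(18.35×1.68) = 1.078 m

1.08 m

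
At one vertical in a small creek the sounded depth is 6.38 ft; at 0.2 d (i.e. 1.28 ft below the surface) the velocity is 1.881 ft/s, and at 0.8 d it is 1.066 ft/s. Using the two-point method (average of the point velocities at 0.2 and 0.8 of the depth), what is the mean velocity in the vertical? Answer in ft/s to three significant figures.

v̄ = (1.881 + 1.066) / 2 = 1.474 ft/s

1.47 ft/s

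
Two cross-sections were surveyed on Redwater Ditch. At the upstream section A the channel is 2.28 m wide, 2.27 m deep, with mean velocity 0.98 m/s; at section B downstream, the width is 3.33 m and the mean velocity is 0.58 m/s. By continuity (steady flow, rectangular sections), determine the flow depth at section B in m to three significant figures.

2.63 m

Q = A₁V₁ = (2.28×2.27) × 0.98 = 5.072 m³/s
d₂ = Q/(b₂ V₂) = 5.072/(3.33×0.58) = 2.626 m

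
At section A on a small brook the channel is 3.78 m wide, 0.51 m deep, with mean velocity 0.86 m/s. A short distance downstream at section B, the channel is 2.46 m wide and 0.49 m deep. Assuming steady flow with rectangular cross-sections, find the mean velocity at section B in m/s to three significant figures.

1.38 m/s

Q = A₁V₁ = (3.78×0.51) × 0.86 = 1.658 m³/s
A₂ = 2.46 × 0.49 = 1.205 m²
V₂ = Q/A₂ = 1.658/1.205 = 1.375 m/s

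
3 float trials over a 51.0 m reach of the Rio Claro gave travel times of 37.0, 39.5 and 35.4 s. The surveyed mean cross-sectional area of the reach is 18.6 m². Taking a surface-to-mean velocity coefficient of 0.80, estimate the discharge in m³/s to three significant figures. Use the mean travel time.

20.3 m³/s

t̄ = (37.0 + 39.5 + 35.4) / 3 = 37.3 s
v_surface = L / t̄ = 51.0 / 37.3 = 1.367 m/s
v_mean = 0.80 × 1.367 = 1.094 m/s
Q = A × v_mean = 18.6 × 1.094 = 20.35 m³/s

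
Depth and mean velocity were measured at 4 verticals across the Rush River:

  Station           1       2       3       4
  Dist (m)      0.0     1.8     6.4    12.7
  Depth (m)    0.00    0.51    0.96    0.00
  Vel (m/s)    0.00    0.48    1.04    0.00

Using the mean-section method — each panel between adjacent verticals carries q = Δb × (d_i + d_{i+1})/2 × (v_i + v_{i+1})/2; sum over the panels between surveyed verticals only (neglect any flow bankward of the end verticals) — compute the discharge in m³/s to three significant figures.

4.25 m³/s

Panel 1-2: Δb = 1.8 m, d̄ = (0.00+0.51)/2 = 0.255, v̄ = (0.00+0.48)/2 = 0.24 → q = 1.8×0.255×0.24 = 0.1102 m³/s
Panel 2-3: Δb = 4.6 m, d̄ = (0.51+0.96)/2 = 0.735, v̄ = (0.48+1.04)/2 = 0.76 → q = 4.6×0.735×0.76 = 2.570 m³/s
Panel 3-4: Δb = 6.3 m, d̄ = (0.96+0.00)/2 = 0.48, v̄ = (1.04+0.00)/2 = 0.52 → q = 6.3×0.48×0.52 = 1.572 m³/s
Q = Σ q = 4.252 m³/s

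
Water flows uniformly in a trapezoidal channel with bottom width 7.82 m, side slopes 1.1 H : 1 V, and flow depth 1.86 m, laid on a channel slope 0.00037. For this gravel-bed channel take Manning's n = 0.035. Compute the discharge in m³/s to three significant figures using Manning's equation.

12.5 m³/s

A = (b + z·y)·y = (7.82 + 1.1×1.86)×1.86 = 18.35 m²
P = b + 2y√(1+z²) = 7.82 + 2×1.86×√(1+1.1²) = 13.35 m
R = A/P = 18.35/13.35 = 1.375 m
Q = (1/n)·A·R^(2/3)·S^(1/2) = (1/0.035) × 18.35 × 1.375^(2/3) × 0.00037^(1/2) = 12.47 m³/s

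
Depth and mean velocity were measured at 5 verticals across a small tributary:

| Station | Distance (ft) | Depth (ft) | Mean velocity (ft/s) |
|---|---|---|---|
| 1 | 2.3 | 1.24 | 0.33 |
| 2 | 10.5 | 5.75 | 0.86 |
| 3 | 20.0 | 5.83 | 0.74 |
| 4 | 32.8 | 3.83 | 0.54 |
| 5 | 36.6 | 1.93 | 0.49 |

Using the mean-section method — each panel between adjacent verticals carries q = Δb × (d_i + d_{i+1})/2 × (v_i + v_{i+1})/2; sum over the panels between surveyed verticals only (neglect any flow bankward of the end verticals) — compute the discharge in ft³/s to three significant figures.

106 ft³/s

Panel 1-2: Δb = 8.2 ft, d̄ = (1.24+5.75)/2 = 3.495, v̄ = (0.33+0.86)/2 = 0.595 → q = 8.2×3.495×0.595 = 17.05 ft³/s
Panel 2-3: Δb = 9.5 ft, d̄ = (5.75+5.83)/2 = 5.79, v̄ = (0.86+0.74)/2 = 0.8 → q = 9.5×5.79×0.8 = 44.00 ft³/s
Panel 3-4: Δb = 12.8 ft, d̄ = (5.83+3.83)/2 = 4.83, v̄ = (0.74+0.54)/2 = 0.64 → q = 12.8×4.83×0.64 = 39.57 ft³/s
Panel 4-5: Δb = 3.8 ft, d̄ = (3.83+1.93)/2 = 2.88, v̄ = (0.54+0.49)/2 = 0.515 → q = 3.8×2.88×0.515 = 5.636 ft³/s
Q = Σ q = 106.3 ft³/s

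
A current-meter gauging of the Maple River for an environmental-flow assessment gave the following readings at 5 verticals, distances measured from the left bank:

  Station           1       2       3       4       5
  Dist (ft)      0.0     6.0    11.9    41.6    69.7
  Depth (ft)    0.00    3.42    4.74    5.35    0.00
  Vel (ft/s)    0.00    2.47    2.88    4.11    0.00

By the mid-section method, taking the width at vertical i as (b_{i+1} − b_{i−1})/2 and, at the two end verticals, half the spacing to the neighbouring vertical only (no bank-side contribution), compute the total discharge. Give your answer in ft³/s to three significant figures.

929 ft³/s

w_2 = (11.9 − 0.0)/2 = 5.95 ft; q_2 = 2.47 × 3.42 × 5.95 = 50.26 ft³/s
w_3 = (41.6 − 6.0)/2 = 17.8 ft; q_3 = 2.88 × 4.74 × 17.8 = 243.0 ft³/s
w_4 = (69.7 − 11.9)/2 = 28.9 ft; q_4 = 4.11 × 5.35 × 28.9 = 635.5 ft³/s
Stations 1, 5 contribute zero (depth or velocity is 0).
Q = Σ qᵢ = 928.7 ft³/s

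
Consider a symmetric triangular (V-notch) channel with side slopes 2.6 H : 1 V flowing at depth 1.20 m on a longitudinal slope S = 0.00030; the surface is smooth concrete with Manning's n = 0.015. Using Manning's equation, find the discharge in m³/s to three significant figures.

2.94 m³/s

A = z·y² = 2.6×1.20² = 3.744 m²
P = 2y√(1+z²) = 2×1.20×√(1+2.6²) = 6.686 m
R = A/P = 3.744/6.686 = 0.5600 m
Q = (1/n)·A·R^(2/3)·S^(1/2) = (1/0.015) × 3.744 × 0.5600^(2/3) × 0.00030^(1/2) = 2.937 m³/s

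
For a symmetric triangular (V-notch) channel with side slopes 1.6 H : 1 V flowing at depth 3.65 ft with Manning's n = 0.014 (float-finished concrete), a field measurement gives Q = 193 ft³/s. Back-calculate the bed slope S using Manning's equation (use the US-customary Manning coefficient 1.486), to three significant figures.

A = z·y² = 1.6×3.65² = 21.32 ft²
P = 2y√(1+z²) = 2×3.65×√(1+1.6²) = 13.77 ft
R = A/P = 21.32/13.77 = 1.548 ft
S = (Q·n / (1.486·A·R^(2/3)))² = (193×0.014 / (1.486×21.32×1.338))² = 0.004065

0.00406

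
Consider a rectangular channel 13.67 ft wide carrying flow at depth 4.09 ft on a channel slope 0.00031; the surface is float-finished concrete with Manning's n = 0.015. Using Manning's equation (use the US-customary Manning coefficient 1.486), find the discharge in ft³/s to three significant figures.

A = b·y = 13.67 × 4.09 = 55.91 ft²
P = b + 2y = 13.67 + 2×4.09 = 21.85 ft
R = A/P = 55.91/21.85 = 2.559 ft
Q = (1.486/n)·A·R^(2/3)·S^(1/2) = (1.486/0.015) × 55.91 × 2.559^(2/3) × 0.00031^(1/2) = 182.4 ft³/s

182 ft³/s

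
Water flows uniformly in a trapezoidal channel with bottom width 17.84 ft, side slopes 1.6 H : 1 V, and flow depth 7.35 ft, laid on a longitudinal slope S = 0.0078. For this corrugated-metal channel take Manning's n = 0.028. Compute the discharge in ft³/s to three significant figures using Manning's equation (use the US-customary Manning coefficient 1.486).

A = (b + z·y)·y = (17.84 + 1.6×7.35)×7.35 = 217.6 ft²
P = b + 2y√(1+z²) = 17.84 + 2×7.35×√(1+1.6²) = 45.58 ft
R = A/P = 217.6/45.58 = 4.774 ft
Q = (1.486/n)·A·R^(2/3)·S^(1/2) = (1.486/0.028) × 217.6 × 4.774^(2/3) × 0.0078^(1/2) = 2891 ft³/s

2890 ft³/s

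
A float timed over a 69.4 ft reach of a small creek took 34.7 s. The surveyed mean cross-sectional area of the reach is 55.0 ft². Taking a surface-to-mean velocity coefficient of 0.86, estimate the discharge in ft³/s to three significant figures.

94.6 ft³/s

v_surface = L / t̄ = 69.4 / 34.7 = 2.000 ft/s
v_mean = 0.86 × 2.000 = 1.720 ft/s
Q = A × v_mean = 55.0 × 1.720 = 94.60 ft³/s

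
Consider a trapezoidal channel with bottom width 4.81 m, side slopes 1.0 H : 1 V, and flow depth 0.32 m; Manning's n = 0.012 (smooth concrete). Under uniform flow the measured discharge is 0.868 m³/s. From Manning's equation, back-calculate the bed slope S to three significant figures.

0.000212

A = (b + z·y)·y = (4.81 + 1.0×0.32)×0.32 = 1.642 m²
P = b + 2y√(1+z²) = 4.81 + 2×0.32×√(1+1.0²) = 5.715 m
R = A/P = 1.642/5.715 = 0.2872 m
S = (Q·n / (1·A·R^(2/3)))² = (0.868×0.012 / (1×1.642×0.4353))² = 0.0002124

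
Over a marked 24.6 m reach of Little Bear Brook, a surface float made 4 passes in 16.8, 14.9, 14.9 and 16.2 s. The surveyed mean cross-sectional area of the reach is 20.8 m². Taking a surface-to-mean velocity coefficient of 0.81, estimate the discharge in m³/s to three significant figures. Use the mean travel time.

26.4 m³/s

t̄ = (16.8 + 14.9 + 14.9 + 16.2) / 4 = 15.7 s
v_surface = L / t̄ = 24.6 / 15.7 = 1.567 m/s
v_mean = 0.81 × 1.567 = 1.269 m/s
Q = A × v_mean = 20.8 × 1.269 = 26.40 m³/s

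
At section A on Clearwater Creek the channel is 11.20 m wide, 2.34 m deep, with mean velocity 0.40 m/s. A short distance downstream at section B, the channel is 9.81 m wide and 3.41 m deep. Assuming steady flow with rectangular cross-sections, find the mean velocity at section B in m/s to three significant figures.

Q = A₁V₁ = (11.20×2.34) × 0.40 = 10.48 m³/s
A₂ = 9.81 × 3.41 = 33.45 m²
V₂ = Q/A₂ = 10.48/33.45 = 0.3134 m/s

0.313 m/s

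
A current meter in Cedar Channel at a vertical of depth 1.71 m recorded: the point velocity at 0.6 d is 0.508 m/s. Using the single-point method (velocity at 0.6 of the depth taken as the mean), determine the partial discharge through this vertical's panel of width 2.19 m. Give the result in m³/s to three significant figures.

1.90 m³/s

v̄ = v₀.₆ = 0.508 m/s
q = v̄ × d × w = 0.5080 × 1.71 × 2.19 = 1.902 m³/s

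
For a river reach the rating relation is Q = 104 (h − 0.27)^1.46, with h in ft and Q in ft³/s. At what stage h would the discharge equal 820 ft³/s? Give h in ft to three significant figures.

h − h₀ = (Q/C)^(1/b) = (820/104)^(1/1.46) = 4.114 ft
h = 0.27 + 4.114 = 4.384 ft

4.38 ft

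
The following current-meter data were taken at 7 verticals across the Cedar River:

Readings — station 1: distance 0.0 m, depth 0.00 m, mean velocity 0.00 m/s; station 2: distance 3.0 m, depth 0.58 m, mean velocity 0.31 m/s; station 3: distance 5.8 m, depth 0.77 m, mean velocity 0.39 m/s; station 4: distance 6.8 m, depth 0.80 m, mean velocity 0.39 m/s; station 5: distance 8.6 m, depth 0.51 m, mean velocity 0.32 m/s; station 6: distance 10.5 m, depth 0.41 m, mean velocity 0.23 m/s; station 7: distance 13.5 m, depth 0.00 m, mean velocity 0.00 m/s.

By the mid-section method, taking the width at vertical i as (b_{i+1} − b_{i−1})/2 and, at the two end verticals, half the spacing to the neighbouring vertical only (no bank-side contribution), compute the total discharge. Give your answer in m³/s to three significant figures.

2.06 m³/s

w_2 = (5.8 − 0.0)/2 = 2.9 m; q_2 = 0.31 × 0.58 × 2.9 = 0.5214 m³/s
w_3 = (6.8 − 3.0)/2 = 1.9 m; q_3 = 0.39 × 0.77 × 1.9 = 0.5706 m³/s
w_4 = (8.6 − 5.8)/2 = 1.4 m; q_4 = 0.39 × 0.80 × 1.4 = 0.4368 m³/s
w_5 = (10.5 − 6.8)/2 = 1.85 m; q_5 = 0.32 × 0.51 × 1.85 = 0.3019 m³/s
w_6 = (13.5 − 8.6)/2 = 2.45 m; q_6 = 0.23 × 0.41 × 2.45 = 0.2310 m³/s
Stations 1, 7 contribute zero (depth or velocity is 0).
Q = Σ qᵢ = 2.062 m³/s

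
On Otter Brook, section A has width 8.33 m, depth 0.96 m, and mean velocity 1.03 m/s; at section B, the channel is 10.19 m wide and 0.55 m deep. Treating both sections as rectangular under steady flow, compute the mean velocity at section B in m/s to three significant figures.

Q = A₁V₁ = (8.33×0.96) × 1.03 = 8.237 m³/s
A₂ = 10.19 × 0.55 = 5.605 m²
V₂ = Q/A₂ = 8.237/5.605 = 1.470 m/s

1.47 m/s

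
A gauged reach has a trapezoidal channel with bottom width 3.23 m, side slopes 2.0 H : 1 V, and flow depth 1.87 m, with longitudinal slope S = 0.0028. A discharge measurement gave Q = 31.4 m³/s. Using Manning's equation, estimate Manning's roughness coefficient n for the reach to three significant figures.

A = (b + z·y)·y = (3.23 + 2.0×1.87)×1.87 = 13.03 m²
P = b + 2y√(1+z²) = 3.23 + 2×1.87×√(1+2.0²) = 11.59 m
R = A/P = 13.03/11.59 = 1.124 m
n = (1/Q)·A·R^(2/3)·S^(1/2) = (1/31.4) × 13.03 × 1.081 × 0.05292 = 0.02375

0.0237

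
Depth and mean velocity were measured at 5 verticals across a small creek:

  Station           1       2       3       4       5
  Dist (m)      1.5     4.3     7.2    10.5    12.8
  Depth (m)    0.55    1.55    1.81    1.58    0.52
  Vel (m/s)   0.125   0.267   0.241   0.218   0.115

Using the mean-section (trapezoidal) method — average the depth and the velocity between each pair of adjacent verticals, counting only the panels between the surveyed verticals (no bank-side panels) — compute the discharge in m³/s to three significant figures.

3.50 m³/s

Panel 1-2: Δb = 2.8 m, d̄ = (0.55+1.55)/2 = 1.05, v̄ = (0.125+0.267)/2 = 0.196 → q = 2.8×1.05×0.196 = 0.5762 m³/s
Panel 2-3: Δb = 2.9 m, d̄ = (1.55+1.81)/2 = 1.68, v̄ = (0.267+0.241)/2 = 0.254 → q = 2.9×1.68×0.254 = 1.237 m³/s
Panel 3-4: Δb = 3.3 m, d̄ = (1.81+1.58)/2 = 1.695, v̄ = (0.241+0.218)/2 = 0.2295 → q = 3.3×1.695×0.2295 = 1.284 m³/s
Panel 4-5: Δb = 2.3 m, d̄ = (1.58+0.52)/2 = 1.05, v̄ = (0.218+0.115)/2 = 0.1665 → q = 2.3×1.05×0.1665 = 0.4021 m³/s
Q = Σ q = 3.500 m³/s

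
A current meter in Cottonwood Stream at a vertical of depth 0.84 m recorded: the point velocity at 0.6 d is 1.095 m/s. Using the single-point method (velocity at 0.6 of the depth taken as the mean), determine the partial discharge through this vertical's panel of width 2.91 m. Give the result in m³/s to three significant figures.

v̄ = v₀.₆ = 1.095 m/s
q = v̄ × d × w = 1.095 × 0.84 × 2.91 = 2.677 m³/s

2.68 m³/s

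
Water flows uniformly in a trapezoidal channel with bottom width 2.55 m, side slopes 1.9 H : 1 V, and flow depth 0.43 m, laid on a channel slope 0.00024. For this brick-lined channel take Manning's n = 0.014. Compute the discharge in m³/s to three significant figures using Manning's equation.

0.764 m³/s

A = (b + z·y)·y = (2.55 + 1.9×0.43)×0.43 = 1.448 m²
P = b + 2y√(1+z²) = 2.55 + 2×0.43×√(1+1.9²) = 4.396 m
R = A/P = 1.448/4.396 = 0.3293 m
Q = (1/n)·A·R^(2/3)·S^(1/2) = (1/0.014) × 1.448 × 0.3293^(2/3) × 0.00024^(1/2) = 0.7640 m³/s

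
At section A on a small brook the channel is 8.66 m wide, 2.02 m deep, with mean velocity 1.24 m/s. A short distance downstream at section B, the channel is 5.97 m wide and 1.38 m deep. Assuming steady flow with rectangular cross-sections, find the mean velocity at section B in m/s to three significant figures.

2.63 m/s

Q = A₁V₁ = (8.66×2.02) × 1.24 = 21.69 m³/s
A₂ = 5.97 × 1.38 = 8.239 m²
V₂ = Q/A₂ = 21.69/8.239 = 2.633 m/s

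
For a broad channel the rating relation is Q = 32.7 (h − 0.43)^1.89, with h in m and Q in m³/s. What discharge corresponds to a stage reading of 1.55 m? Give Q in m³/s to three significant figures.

40.5 m³/s

Q = 32.7 × (1.55 − 0.43)^1.89 = 32.7 × 1.12^1.89 = 40.51 m³/s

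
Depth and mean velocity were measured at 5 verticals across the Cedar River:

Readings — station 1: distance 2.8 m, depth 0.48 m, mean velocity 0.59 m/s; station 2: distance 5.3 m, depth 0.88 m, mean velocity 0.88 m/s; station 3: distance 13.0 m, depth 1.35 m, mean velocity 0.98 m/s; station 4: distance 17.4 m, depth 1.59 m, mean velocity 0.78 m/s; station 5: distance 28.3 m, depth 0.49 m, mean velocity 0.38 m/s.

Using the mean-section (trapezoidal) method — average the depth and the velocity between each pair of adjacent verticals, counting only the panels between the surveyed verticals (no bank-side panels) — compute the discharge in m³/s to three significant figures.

21.5 m³/s

Panel 1-2: Δb = 2.5 m, d̄ = (0.48+0.88)/2 = 0.68, v̄ = (0.59+0.88)/2 = 0.735 → q = 2.5×0.68×0.735 = 1.250 m³/s
Panel 2-3: Δb = 7.7 m, d̄ = (0.88+1.35)/2 = 1.115, v̄ = (0.88+0.98)/2 = 0.93 → q = 7.7×1.115×0.93 = 7.985 m³/s
Panel 3-4: Δb = 4.4 m, d̄ = (1.35+1.59)/2 = 1.47, v̄ = (0.98+0.78)/2 = 0.88 → q = 4.4×1.47×0.88 = 5.692 m³/s
Panel 4-5: Δb = 10.9 m, d̄ = (1.59+0.49)/2 = 1.04, v̄ = (0.78+0.38)/2 = 0.58 → q = 10.9×1.04×0.58 = 6.575 m³/s
Q = Σ q = 21.50 m³/s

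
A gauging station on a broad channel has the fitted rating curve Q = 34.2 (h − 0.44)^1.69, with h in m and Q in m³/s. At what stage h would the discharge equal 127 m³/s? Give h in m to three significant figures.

2.61 m

h − h₀ = (Q/C)^(1/b) = (127/34.2)^(1/1.69) = 2.173 m
h = 0.44 + 2.173 = 2.613 m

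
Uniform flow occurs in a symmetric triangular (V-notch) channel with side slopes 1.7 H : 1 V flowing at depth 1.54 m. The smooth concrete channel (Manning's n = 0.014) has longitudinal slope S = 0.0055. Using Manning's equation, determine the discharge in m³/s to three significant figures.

16.3 m³/s

A = z·y² = 1.7×1.54² = 4.032 m²
P = 2y√(1+z²) = 2×1.54×√(1+1.7²) = 6.075 m
R = A/P = 4.032/6.075 = 0.6637 m
Q = (1/n)·A·R^(2/3)·S^(1/2) = (1/0.014) × 4.032 × 0.6637^(2/3) × 0.0055^(1/2) = 16.25 m³/s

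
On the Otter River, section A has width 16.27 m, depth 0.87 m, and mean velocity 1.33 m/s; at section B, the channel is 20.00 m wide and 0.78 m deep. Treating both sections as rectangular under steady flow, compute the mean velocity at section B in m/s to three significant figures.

Q = A₁V₁ = (16.27×0.87) × 1.33 = 18.83 m³/s
A₂ = 20.00 × 0.78 = 15.60 m²
V₂ = Q/A₂ = 18.83/15.60 = 1.207 m/s

1.21 m/s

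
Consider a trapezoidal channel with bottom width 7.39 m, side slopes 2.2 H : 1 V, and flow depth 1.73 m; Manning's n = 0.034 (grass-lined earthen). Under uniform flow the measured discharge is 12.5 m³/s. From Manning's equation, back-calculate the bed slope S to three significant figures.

0.000365

A = (b + z·y)·y = (7.39 + 2.2×1.73)×1.73 = 19.37 m²
P = b + 2y√(1+z²) = 7.39 + 2×1.73×√(1+2.2²) = 15.75 m
R = A/P = 19.37/15.75 = 1.230 m
S = (Q·n / (1·A·R^(2/3)))² = (12.5×0.034 / (1×19.37×1.148))² = 0.0003655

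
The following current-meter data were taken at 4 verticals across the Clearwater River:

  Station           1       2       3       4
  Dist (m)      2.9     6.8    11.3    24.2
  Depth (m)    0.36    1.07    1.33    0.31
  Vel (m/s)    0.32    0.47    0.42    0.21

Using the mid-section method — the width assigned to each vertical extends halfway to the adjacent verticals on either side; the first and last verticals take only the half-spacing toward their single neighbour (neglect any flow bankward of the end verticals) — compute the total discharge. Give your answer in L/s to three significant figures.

w_1 = (6.8 − 2.9)/2 = 1.95 m; q_1 = 0.32 × 0.36 × 1.95 = 0.2246 m³/s
w_2 = (11.3 − 2.9)/2 = 4.2 m; q_2 = 0.47 × 1.07 × 4.2 = 2.112 m³/s
w_3 = (24.2 − 6.8)/2 = 8.7 m; q_3 = 0.42 × 1.33 × 8.7 = 4.860 m³/s
w_4 = (24.2 − 11.3)/2 = 6.45 m; q_4 = 0.21 × 0.31 × 6.45 = 0.4199 m³/s
Q = Σ qᵢ = 7.617 m³/s
= 7.617 × 1000 = 7617 L/s

7620 L/s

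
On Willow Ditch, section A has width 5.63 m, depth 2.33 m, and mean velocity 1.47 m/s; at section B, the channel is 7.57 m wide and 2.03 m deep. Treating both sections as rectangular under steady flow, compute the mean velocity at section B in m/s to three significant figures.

Q = A₁V₁ = (5.63×2.33) × 1.47 = 19.28 m³/s
A₂ = 7.57 × 2.03 = 15.37 m²
V₂ = Q/A₂ = 19.28/15.37 = 1.255 m/s

1.25 m/s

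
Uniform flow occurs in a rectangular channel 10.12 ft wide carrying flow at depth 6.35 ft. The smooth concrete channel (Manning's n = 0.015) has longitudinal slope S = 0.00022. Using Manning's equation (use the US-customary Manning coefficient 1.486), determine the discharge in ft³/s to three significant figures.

188 ft³/s

A = b·y = 10.12 × 6.35 = 64.26 ft²
P = b + 2y = 10.12 + 2×6.35 = 22.82 ft
R = A/P = 64.26/22.82 = 2.816 ft
Q = (1.486/n)·A·R^(2/3)·S^(1/2) = (1.486/0.015) × 64.26 × 2.816^(2/3) × 0.00022^(1/2) = 188.3 ft³/s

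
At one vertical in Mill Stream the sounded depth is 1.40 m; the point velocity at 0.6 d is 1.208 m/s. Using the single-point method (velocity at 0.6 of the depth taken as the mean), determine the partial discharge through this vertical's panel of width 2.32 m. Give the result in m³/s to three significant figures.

v̄ = v₀.₆ = 1.208 m/s
q = v̄ × d × w = 1.208 × 1.40 × 2.32 = 3.924 m³/s

3.92 m³/s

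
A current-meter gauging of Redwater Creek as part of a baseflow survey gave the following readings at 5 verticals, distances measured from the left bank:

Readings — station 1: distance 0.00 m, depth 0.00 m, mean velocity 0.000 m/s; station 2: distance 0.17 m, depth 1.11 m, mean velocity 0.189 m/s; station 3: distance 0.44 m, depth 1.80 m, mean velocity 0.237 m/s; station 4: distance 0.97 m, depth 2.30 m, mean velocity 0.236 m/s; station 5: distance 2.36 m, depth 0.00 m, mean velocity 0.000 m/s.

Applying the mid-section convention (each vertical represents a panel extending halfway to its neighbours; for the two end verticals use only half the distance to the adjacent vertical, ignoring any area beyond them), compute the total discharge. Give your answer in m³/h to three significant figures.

2660 m³/h

w_2 = (0.44 − 0.00)/2 = 0.22 m; q_2 = 0.189 × 1.11 × 0.22 = 0.04615 m³/s
w_3 = (0.97 − 0.17)/2 = 0.4 m; q_3 = 0.237 × 1.80 × 0.4 = 0.1706 m³/s
w_4 = (2.36 − 0.44)/2 = 0.96 m; q_4 = 0.236 × 2.30 × 0.96 = 0.5211 m³/s
Stations 1, 5 contribute zero (depth or velocity is 0).
Q = Σ qᵢ = 0.7379 m³/s
= 0.7379 × 3600 = 2656 m³/h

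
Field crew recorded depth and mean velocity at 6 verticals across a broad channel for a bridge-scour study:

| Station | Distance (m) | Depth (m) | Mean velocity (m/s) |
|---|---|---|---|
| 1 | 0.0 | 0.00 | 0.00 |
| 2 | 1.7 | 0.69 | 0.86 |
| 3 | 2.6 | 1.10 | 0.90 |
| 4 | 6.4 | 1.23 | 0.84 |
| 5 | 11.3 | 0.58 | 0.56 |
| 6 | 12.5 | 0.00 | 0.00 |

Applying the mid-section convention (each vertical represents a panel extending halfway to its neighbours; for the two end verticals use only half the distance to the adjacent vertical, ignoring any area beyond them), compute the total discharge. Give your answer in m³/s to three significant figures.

8.58 m³/s

w_2 = (2.6 − 0.0)/2 = 1.3 m; q_2 = 0.86 × 0.69 × 1.3 = 0.7714 m³/s
w_3 = (6.4 − 1.7)/2 = 2.35 m; q_3 = 0.90 × 1.10 × 2.35 = 2.327 m³/s
w_4 = (11.3 − 2.6)/2 = 4.35 m; q_4 = 0.84 × 1.23 × 4.35 = 4.494 m³/s
w_5 = (12.5 − 6.4)/2 = 3.05 m; q_5 = 0.56 × 0.58 × 3.05 = 0.9906 m³/s
Stations 1, 6 contribute zero (depth or velocity is 0).
Q = Σ qᵢ = 8.583 m³/s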